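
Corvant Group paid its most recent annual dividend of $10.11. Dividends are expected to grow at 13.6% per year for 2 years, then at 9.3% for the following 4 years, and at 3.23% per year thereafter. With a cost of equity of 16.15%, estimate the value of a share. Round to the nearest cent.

$113.46

Three-stage DDM. Project D₁…D_6; terminal Gordon value at t=6 with g = 0.0323; discount at r = 0.1615.
D_1 = 11.4850
D_2 = 13.0469
D_3 = 14.2603
D_4 = 15.5865
D_5 = 17.0360
D_6 = 18.6204
TV_6 = 19.2218/(0.1615−0.0323) = 148.7757
P₀ = Σ Dₜ/(1+r)ᵗ + TV_6/(1+r)^6 = 113.4581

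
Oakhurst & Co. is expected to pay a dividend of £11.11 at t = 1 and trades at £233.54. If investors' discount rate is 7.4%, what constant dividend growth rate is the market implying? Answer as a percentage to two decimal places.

From P₀ = D₁/(r − g), the implied growth is g = r − D₁/P₀.
g = 0.074 − 11.11/233.54 = 0.074 − 0.04757 = 0.02643

2.64%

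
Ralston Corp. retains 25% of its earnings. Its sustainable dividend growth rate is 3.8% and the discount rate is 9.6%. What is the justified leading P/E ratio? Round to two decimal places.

Payout ratio b = 1 − 0.25 = 0.75.
Justified leading P/E = b/(r−g) = 0.75/(0.096−0.038) = 12.9310

12.93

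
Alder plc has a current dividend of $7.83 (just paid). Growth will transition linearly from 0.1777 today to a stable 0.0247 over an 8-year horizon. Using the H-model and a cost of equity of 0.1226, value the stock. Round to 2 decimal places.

H-model: P₀ = D₀[(1+g_L) + H(g_S−g_L)]/(r−g_L), with H = 8/2 = 4.
P₀ = 7.83 × [(1+0.0247) + 4×(0.1777−0.0247)] / (0.1226−0.0247)
   = 7.83 × 1.6367 / 0.0979 = 130.9026

$130.90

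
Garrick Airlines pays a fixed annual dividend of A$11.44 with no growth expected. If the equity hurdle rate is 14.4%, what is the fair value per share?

Zero-growth DDM (perpetuity): P₀ = D/r = 11.44 / 0.144 = 79.4444

A$79.44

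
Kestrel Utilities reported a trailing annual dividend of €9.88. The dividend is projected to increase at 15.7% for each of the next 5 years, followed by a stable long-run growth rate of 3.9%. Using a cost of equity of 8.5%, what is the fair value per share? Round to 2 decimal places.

€367.85

Two-stage DDM. Project D₁…D_5 at 0.157, terminal growth 0.039, discount at r = 0.085.
D_1 = 11.4312
D_2 = 13.2259
D_3 = 15.3023
D_4 = 17.7048
D_5 = 20.4844
Terminal value at t=5: TV = D_6/(r−g) = 21.2833/(0.085−0.039) = 462.6808
P₀ = 11.4312/(1+0.085)^1 + 13.2259/(1+0.085)^2 + 15.3023/(1+0.085)^3 + 17.7048/(1+0.085)^4 + 20.4844/(1+0.085)^5 + 462.6808/(1+0.085)^5 = 367.8528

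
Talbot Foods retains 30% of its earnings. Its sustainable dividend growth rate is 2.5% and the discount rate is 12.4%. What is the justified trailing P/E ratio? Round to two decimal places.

Payout ratio b = 1 − 0.30 = 0.70.
Justified trailing P/E = b(1+g)/(r−g) = 0.70×(1+0.025)/(0.124−0.025) = 7.2475

7.25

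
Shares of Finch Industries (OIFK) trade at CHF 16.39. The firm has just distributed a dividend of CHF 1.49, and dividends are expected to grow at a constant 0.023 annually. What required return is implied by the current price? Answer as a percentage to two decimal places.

11.60%

Rearranging the constant-growth DDM: r = D₁/P₀ + g.
D₁ = 1.49 × (1 + 0.023) = 1.5243.
r = 1.5243 / 16.39 + 0.023 = 0.09300 + 0.023 = 0.11600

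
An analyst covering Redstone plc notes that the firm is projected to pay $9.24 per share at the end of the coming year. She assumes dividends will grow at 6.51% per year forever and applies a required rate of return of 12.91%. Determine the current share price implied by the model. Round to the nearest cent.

$144.38

Gordon growth model: P₀ = D₁/(r − g), with D₁ = 9.24 given directly.
P₀ = 9.2400 / (0.1291 − 0.0651) = 9.2400 / 0.064 = 144.3750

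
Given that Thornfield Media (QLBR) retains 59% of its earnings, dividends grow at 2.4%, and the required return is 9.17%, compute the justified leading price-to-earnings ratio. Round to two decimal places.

6.06

Payout ratio b = 1 − 0.59 = 0.41.
Justified leading P/E = b/(r−g) = 0.41/(0.0917−0.024) = 6.0561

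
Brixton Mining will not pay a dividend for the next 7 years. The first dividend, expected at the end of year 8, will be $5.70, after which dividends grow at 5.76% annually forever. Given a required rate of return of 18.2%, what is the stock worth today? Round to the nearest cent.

$14.21

Deferred-dividend DDM. At t=7 the remaining stream is a growing perpetuity with first payment D_8 = 5.70.
V_7 = D_8/(r−g) = 5.70/(0.182−0.0576) = 45.8199
P₀ = V_7/(1+r)^7 = 45.8199/(1+0.182)^7 = 14.2145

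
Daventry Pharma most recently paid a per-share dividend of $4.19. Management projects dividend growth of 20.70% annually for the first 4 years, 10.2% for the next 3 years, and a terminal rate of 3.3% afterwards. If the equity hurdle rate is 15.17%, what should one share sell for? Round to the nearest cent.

$71.30

Three-stage DDM. Project D₁…D_7; terminal Gordon value at t=7 with g = 0.033; discount at r = 0.1517.
D_1 = 5.0573
D_2 = 6.1042
D_3 = 7.3678
D_4 = 8.8929
D_5 = 9.8000
D_6 = 10.7996
D_7 = 11.9011
TV_7 = 12.2939/(0.1517−0.033) = 103.5708
P₀ = Σ Dₜ/(1+r)ᵗ + TV_7/(1+r)^7 = 71.2987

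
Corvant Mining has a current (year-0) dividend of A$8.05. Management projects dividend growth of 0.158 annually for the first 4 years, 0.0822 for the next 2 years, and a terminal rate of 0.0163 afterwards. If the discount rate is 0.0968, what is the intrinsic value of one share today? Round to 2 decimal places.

A$179.50

Three-stage DDM. Project D₁…D_6; terminal Gordon value at t=6 with g = 0.0163; discount at r = 0.0968.
D_1 = 9.3219
D_2 = 10.7948
D_3 = 12.5003
D_4 = 14.4754
D_5 = 15.6653
D_6 = 16.9529
TV_6 = 17.2293/(0.0968−0.0163) = 214.0283
P₀ = Σ Dₜ/(1+r)ᵗ + TV_6/(1+r)^6 = 179.5011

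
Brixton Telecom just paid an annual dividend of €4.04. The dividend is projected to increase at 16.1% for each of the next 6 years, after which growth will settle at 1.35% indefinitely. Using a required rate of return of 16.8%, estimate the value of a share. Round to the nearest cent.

€49.30

Two-stage DDM. Project D₁…D_6 at 0.161, terminal growth 0.0135, discount at r = 0.168.
D_1 = 4.6904
D_2 = 5.4456
D_3 = 6.3223
D_4 = 7.3402
D_5 = 8.5220
D_6 = 9.8941
Terminal value at t=6: TV = D_7/(r−g) = 10.0276/(0.168−0.0135) = 64.9038
P₀ = 4.6904/(1+0.168)^1 + 5.4456/(1+0.168)^2 + 6.3223/(1+0.168)^3 + 7.3402/(1+0.168)^4 + 8.5220/(1+0.168)^5 + 9.8941/(1+0.168)^6 + 64.9038/(1+0.168)^6 = 49.2997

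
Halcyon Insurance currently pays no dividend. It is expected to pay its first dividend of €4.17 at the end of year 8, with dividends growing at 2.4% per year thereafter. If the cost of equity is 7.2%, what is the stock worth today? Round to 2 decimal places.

€53.40

Deferred-dividend DDM. At t=7 the remaining stream is a growing perpetuity with first payment D_8 = 4.17.
V_7 = D_8/(r−g) = 4.17/(0.072−0.024) = 86.8750
P₀ = V_7/(1+r)^7 = 86.8750/(1+0.072)^7 = 53.3988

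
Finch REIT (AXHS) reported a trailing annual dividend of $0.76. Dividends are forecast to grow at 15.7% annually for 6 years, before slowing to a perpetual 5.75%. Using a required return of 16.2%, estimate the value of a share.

$11.99

Two-stage DDM. Project D₁…D_6 at 0.157, terminal growth 0.0575, discount at r = 0.162.
D_1 = 0.8793
D_2 = 1.0174
D_3 = 1.1771
D_4 = 1.3619
D_5 = 1.5757
D_6 = 1.8231
Terminal value at t=6: TV = D_7/(r−g) = 1.9279/(0.162−0.0575) = 18.4492
P₀ = 0.8793/(1+0.162)^1 + 1.0174/(1+0.162)^2 + 1.1771/(1+0.162)^3 + 1.3619/(1+0.162)^4 + 1.5757/(1+0.162)^5 + 1.8231/(1+0.162)^6 + 18.4492/(1+0.162)^6 = 11.9863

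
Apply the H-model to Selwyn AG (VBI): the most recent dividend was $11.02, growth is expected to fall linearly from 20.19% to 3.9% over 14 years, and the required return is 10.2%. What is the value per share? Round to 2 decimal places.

H-model: P₀ = D₀[(1+g_L) + H(g_S−g_L)]/(r−g_L), with H = 14/2 = 7.
P₀ = 11.02 × [(1+0.039) + 7×(0.2019−0.039)] / (0.102−0.039)
   = 11.02 × 2.1793 / 0.063 = 381.2045

$381.20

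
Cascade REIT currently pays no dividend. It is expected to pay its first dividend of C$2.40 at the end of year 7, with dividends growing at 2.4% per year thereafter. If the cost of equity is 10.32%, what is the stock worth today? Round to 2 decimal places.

C$16.81

Deferred-dividend DDM. At t=6 the remaining stream is a growing perpetuity with first payment D_7 = 2.40.
V_6 = D_7/(r−g) = 2.40/(0.1032−0.024) = 30.3030
P₀ = V_6/(1+r)^6 = 30.3030/(1+0.1032)^6 = 16.8097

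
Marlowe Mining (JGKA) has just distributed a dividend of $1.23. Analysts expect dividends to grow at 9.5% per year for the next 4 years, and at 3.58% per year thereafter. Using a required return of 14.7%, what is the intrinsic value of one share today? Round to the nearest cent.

$13.90

Two-stage DDM. Project D₁…D_4 at 0.095, terminal growth 0.0358, discount at r = 0.147.
D_1 = 1.3468
D_2 = 1.4748
D_3 = 1.6149
D_4 = 1.7683
Terminal value at t=4: TV = D_5/(r−g) = 1.8316/(0.147−0.0358) = 16.4715
P₀ = 1.3468/(1+0.147)^1 + 1.4748/(1+0.147)^2 + 1.6149/(1+0.147)^3 + 1.7683/(1+0.147)^4 + 16.4715/(1+0.147)^4 = 13.9036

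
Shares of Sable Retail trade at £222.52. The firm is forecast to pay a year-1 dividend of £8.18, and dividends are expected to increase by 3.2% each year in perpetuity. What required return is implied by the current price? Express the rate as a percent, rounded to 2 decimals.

6.88%

Rearranging the constant-growth DDM: r = D₁/P₀ + g.
r = 8.1800 / 222.52 + 0.032 = 0.03676 + 0.032 = 0.06876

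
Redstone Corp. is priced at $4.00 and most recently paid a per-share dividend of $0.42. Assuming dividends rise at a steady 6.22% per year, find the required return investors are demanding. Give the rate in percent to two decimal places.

17.37%

Rearranging the constant-growth DDM: r = D₁/P₀ + g.
D₁ = 0.42 × (1 + 0.0622) = 0.4461.
r = 0.4461 / 4.00 + 0.0622 = 0.11153 + 0.0622 = 0.17373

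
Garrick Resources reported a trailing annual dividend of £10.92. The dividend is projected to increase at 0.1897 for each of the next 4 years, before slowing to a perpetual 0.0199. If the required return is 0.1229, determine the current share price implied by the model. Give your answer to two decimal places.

£186.82

Two-stage DDM. Project D₁…D_4 at 0.1897, terminal growth 0.0199, discount at r = 0.1229.
D_1 = 12.9915
D_2 = 15.4560
D_3 = 18.3880
D_4 = 21.8762
Terminal value at t=4: TV = D_5/(r−g) = 22.3116/(0.1229−0.0199) = 216.6172
P₀ = 12.9915/(1+0.1229)^1 + 15.4560/(1+0.1229)^2 + 18.3880/(1+0.1229)^3 + 21.8762/(1+0.1229)^4 + 216.6172/(1+0.1229)^4 = 186.8218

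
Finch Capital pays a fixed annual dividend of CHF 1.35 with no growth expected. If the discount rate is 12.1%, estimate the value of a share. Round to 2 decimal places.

Zero-growth DDM (perpetuity): P₀ = D/r = 1.35 / 0.121 = 11.1570

CHF 11.16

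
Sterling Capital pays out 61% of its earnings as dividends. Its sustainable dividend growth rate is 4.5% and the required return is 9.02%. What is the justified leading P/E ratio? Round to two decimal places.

Justified leading P/E = b/(r−g) = 0.61/(0.0902−0.045) = 13.4956

13.50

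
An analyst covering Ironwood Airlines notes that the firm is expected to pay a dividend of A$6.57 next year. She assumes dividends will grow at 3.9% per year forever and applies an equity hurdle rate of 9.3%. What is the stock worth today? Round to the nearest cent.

Gordon growth model: P₀ = D₁/(r − g), with D₁ = 6.57 given directly.
P₀ = 6.5700 / (0.093 − 0.039) = 6.5700 / 0.054 = 121.6667

A$121.67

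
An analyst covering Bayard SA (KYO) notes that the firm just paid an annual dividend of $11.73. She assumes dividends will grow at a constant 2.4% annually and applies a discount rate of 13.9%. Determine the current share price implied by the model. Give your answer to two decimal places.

Gordon growth model: P₀ = D₁/(r − g). D₁ = 11.73 × (1 + 0.024) = 12.0115.
P₀ = 12.0115 / (0.139 − 0.024) = 12.0115 / 0.115 = 104.4480

$104.45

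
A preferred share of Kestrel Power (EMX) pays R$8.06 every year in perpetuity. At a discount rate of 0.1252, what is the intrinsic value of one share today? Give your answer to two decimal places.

Zero-growth DDM (perpetuity): P₀ = D/r = 8.06 / 0.1252 = 64.3770

R$64.38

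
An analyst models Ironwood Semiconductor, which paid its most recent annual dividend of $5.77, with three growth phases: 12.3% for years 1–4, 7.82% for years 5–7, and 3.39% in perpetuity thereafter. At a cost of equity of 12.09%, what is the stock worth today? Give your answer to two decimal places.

Three-stage DDM. Project D₁…D_7; terminal Gordon value at t=7 with g = 0.0339; discount at r = 0.1209.
D_1 = 6.4797
D_2 = 7.2767
D_3 = 8.1718
D_4 = 9.1769
D_5 = 9.8945
D_6 = 10.6683
D_7 = 11.5025
TV_7 = 11.8925/(0.1209−0.0339) = 136.6948
P₀ = Σ Dₜ/(1+r)ᵗ + TV_7/(1+r)^7 = 100.8202

$100.82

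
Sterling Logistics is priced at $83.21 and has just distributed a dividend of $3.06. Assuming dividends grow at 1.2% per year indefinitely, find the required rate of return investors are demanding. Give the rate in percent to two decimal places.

4.92%

Rearranging the constant-growth DDM: r = D₁/P₀ + g.
D₁ = 3.06 × (1 + 0.012) = 3.0967.
r = 3.0967 / 83.21 + 0.012 = 0.03722 + 0.012 = 0.04922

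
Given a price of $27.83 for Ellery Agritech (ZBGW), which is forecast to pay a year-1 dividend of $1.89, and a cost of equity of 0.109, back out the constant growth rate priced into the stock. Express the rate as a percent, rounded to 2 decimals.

4.11%

From P₀ = D₁/(r − g), the implied growth is g = r − D₁/P₀.
g = 0.109 − 1.89/27.83 = 0.109 − 0.06791 = 0.04109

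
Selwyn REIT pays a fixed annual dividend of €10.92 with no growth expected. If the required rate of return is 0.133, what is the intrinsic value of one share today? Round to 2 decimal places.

€82.11

Zero-growth DDM (perpetuity): P₀ = D/r = 10.92 / 0.133 = 82.1053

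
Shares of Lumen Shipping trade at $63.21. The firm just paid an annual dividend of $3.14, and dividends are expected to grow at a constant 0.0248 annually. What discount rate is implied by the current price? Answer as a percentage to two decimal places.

7.57%

Rearranging the constant-growth DDM: r = D₁/P₀ + g.
D₁ = 3.14 × (1 + 0.0248) = 3.2179.
r = 3.2179 / 63.21 + 0.0248 = 0.05091 + 0.0248 = 0.07571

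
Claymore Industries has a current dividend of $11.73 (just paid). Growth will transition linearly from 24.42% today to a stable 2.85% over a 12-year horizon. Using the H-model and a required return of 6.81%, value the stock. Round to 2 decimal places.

H-model: P₀ = D₀[(1+g_L) + H(g_S−g_L)]/(r−g_L), with H = 12/2 = 6.
P₀ = 11.73 × [(1+0.0285) + 6×(0.2442−0.0285)] / (0.0681−0.0285)
   = 11.73 × 2.3227 / 0.0396 = 688.0119

$688.01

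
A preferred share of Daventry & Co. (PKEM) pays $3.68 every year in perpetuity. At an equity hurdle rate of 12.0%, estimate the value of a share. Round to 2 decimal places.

Zero-growth DDM (perpetuity): P₀ = D/r = 3.68 / 0.12 = 30.6667

$30.67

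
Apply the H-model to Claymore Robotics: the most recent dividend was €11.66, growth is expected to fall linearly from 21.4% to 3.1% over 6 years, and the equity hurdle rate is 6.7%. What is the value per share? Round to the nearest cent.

€511.74

H-model: P₀ = D₀[(1+g_L) + H(g_S−g_L)]/(r−g_L), with H = 6/2 = 3.
P₀ = 11.66 × [(1+0.031) + 3×(0.214−0.031)] / (0.067−0.031)
   = 11.66 × 1.5800 / 0.036 = 511.7444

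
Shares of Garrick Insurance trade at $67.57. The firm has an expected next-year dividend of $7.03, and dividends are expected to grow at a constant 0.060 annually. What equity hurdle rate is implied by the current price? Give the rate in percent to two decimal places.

16.40%

Rearranging the constant-growth DDM: r = D₁/P₀ + g.
r = 7.0300 / 67.57 + 0.06 = 0.10404 + 0.06 = 0.16404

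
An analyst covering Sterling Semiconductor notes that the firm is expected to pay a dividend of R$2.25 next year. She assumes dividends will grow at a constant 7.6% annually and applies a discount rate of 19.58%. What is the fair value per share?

Gordon growth model: P₀ = D₁/(r − g), with D₁ = 2.25 given directly.
P₀ = 2.2500 / (0.1958 − 0.076) = 2.2500 / 0.1198 = 18.7813

R$18.78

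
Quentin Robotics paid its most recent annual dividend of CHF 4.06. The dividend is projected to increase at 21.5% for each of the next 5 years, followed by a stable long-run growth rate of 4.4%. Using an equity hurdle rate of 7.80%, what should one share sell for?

Two-stage DDM. Project D₁…D_5 at 0.215, terminal growth 0.044, discount at r = 0.078.
D_1 = 4.9329
D_2 = 5.9935
D_3 = 7.2821
D_4 = 8.8477
D_5 = 10.7500
Terminal value at t=5: TV = D_6/(r−g) = 11.2230/(0.078−0.044) = 330.0874
P₀ = 4.9329/(1+0.078)^1 + 5.9935/(1+0.078)^2 + 7.2821/(1+0.078)^3 + 8.8477/(1+0.078)^4 + 10.7500/(1+0.078)^5 + 330.0874/(1+0.078)^5 = 256.2263

CHF 256.23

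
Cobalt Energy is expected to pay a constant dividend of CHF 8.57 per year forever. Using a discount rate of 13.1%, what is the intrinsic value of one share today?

Zero-growth DDM (perpetuity): P₀ = D/r = 8.57 / 0.131 = 65.4198

CHF 65.42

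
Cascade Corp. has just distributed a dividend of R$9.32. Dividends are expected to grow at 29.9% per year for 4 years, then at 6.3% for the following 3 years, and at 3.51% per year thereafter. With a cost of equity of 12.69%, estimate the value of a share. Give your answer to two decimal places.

R$253.57

Three-stage DDM. Project D₁…D_7; terminal Gordon value at t=7 with g = 0.0351; discount at r = 0.1269.
D_1 = 12.1067
D_2 = 15.7266
D_3 = 20.4288
D_4 = 26.5370
D_5 = 28.2089
D_6 = 29.9860
D_7 = 31.8752
TV_7 = 32.9940/(0.1269−0.0351) = 359.4115
P₀ = Σ Dₜ/(1+r)ᵗ + TV_7/(1+r)^7 = 253.5727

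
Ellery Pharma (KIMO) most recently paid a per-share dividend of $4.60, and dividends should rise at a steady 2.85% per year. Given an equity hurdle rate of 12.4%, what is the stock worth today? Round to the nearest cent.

$49.54

Gordon growth model: P₀ = D₁/(r − g). D₁ = 4.60 × (1 + 0.0285) = 4.7311.
P₀ = 4.7311 / (0.124 − 0.0285) = 4.7311 / 0.0955 = 49.5403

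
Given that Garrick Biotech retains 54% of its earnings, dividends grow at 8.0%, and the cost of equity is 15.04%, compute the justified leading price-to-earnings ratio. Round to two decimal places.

Payout ratio b = 1 − 0.54 = 0.46.
Justified leading P/E = b/(r−g) = 0.46/(0.1504−0.08) = 6.5341

6.53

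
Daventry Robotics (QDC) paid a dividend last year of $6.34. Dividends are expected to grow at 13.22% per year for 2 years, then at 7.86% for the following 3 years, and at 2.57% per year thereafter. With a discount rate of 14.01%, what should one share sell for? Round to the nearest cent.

$76.82

Three-stage DDM. Project D₁…D_5; terminal Gordon value at t=5 with g = 0.0257; discount at r = 0.1401.
D_1 = 7.1781
D_2 = 8.1271
D_3 = 8.7659
D_4 = 9.4549
D_5 = 10.1980
TV_5 = 10.4601/(0.1401−0.0257) = 91.4347
P₀ = Σ Dₜ/(1+r)ᵗ + TV_5/(1+r)^5 = 76.8215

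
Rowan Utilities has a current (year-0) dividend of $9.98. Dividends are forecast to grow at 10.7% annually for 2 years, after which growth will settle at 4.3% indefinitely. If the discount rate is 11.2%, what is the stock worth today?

Two-stage DDM. Project D₁…D_2 at 0.107, terminal growth 0.043, discount at r = 0.112.
D_1 = 11.0479
D_2 = 12.2300
Terminal value at t=2: TV = D_3/(r−g) = 12.7559/(0.112−0.043) = 184.8677
P₀ = 11.0479/(1+0.112)^1 + 12.2300/(1+0.112)^2 + 184.8677/(1+0.112)^2 = 169.3291

$169.33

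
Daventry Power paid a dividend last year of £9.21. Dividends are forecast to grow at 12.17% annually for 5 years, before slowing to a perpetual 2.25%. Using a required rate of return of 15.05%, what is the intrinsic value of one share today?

Two-stage DDM. Project D₁…D_5 at 0.1217, terminal growth 0.0225, discount at r = 0.1505.
D_1 = 10.3309
D_2 = 11.5881
D_3 = 12.9984
D_4 = 14.5803
D_5 = 16.3547
Terminal value at t=5: TV = D_6/(r−g) = 16.7227/(0.1505−0.0225) = 130.6461
P₀ = 10.3309/(1+0.1505)^1 + 11.5881/(1+0.1505)^2 + 12.9984/(1+0.1505)^3 + 14.5803/(1+0.1505)^4 + 16.3547/(1+0.1505)^5 + 130.6461/(1+0.1505)^5 = 107.5182

£107.52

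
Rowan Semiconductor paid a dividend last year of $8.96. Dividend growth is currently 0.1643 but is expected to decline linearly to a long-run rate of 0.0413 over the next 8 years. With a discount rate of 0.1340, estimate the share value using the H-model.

H-model: P₀ = D₀[(1+g_L) + H(g_S−g_L)]/(r−g_L), with H = 8/2 = 4.
P₀ = 8.96 × [(1+0.0413) + 4×(0.1643−0.0413)] / (0.134−0.0413)
   = 8.96 × 1.5333 / 0.0927 = 148.2025

$148.20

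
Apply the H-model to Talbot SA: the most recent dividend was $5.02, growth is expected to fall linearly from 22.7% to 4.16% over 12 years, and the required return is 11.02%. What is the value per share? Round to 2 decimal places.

H-model: P₀ = D₀[(1+g_L) + H(g_S−g_L)]/(r−g_L), with H = 12/2 = 6.
P₀ = 5.02 × [(1+0.0416) + 6×(0.227−0.0416)] / (0.1102−0.0416)
   = 5.02 × 2.1540 / 0.0686 = 157.6251

$157.63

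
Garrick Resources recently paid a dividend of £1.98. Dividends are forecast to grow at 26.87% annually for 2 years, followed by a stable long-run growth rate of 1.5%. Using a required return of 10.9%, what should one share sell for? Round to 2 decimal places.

Two-stage DDM. Project D₁…D_2 at 0.2687, terminal growth 0.015, discount at r = 0.109.
D_1 = 2.5120
D_2 = 3.1870
Terminal value at t=2: TV = D_3/(r−g) = 3.2348/(0.109−0.015) = 34.4129
P₀ = 2.5120/(1+0.109)^1 + 3.1870/(1+0.109)^2 + 34.4129/(1+0.109)^2 = 32.8371

£32.84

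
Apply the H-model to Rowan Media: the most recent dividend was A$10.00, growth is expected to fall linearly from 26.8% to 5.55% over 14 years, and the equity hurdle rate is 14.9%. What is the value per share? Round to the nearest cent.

A$271.98

H-model: P₀ = D₀[(1+g_L) + H(g_S−g_L)]/(r−g_L), with H = 14/2 = 7.
P₀ = 10.00 × [(1+0.0555) + 7×(0.268−0.0555)] / (0.149−0.0555)
   = 10.00 × 2.5430 / 0.0935 = 271.9786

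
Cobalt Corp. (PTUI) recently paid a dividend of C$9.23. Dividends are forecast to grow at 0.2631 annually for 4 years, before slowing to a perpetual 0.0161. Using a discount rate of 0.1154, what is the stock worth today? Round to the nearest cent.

Two-stage DDM. Project D₁…D_4 at 0.2631, terminal growth 0.0161, discount at r = 0.1154.
D_1 = 11.6584
D_2 = 14.7257
D_3 = 18.6001
D_4 = 23.4938
Terminal value at t=4: TV = D_5/(r−g) = 23.8720/(0.1154−0.0161) = 240.4030
P₀ = 11.6584/(1+0.1154)^1 + 14.7257/(1+0.1154)^2 + 18.6001/(1+0.1154)^3 + 23.4938/(1+0.1154)^4 + 240.4030/(1+0.1154)^4 = 206.1871

C$206.19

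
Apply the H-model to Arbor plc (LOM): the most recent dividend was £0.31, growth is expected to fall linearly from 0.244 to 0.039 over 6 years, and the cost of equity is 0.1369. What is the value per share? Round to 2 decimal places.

£5.24

H-model: P₀ = D₀[(1+g_L) + H(g_S−g_L)]/(r−g_L), with H = 6/2 = 3.
P₀ = 0.31 × [(1+0.039) + 3×(0.244−0.039)] / (0.1369−0.039)
   = 0.31 × 1.6540 / 0.0979 = 5.2374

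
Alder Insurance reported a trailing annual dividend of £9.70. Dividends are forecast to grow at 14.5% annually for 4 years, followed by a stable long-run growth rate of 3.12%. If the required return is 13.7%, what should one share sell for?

Two-stage DDM. Project D₁…D_4 at 0.145, terminal growth 0.0312, discount at r = 0.137.
D_1 = 11.1065
D_2 = 12.7169
D_3 = 14.5609
D_4 = 16.6722
Terminal value at t=4: TV = D_5/(r−g) = 17.1924/(0.137−0.0312) = 162.4991
P₀ = 11.1065/(1+0.137)^1 + 12.7169/(1+0.137)^2 + 14.5609/(1+0.137)^3 + 16.6722/(1+0.137)^4 + 162.4991/(1+0.137)^4 = 136.7193

£136.72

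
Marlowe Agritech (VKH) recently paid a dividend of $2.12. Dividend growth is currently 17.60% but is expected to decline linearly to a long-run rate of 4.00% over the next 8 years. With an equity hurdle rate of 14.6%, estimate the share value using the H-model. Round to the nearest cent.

H-model: P₀ = D₀[(1+g_L) + H(g_S−g_L)]/(r−g_L), with H = 8/2 = 4.
P₀ = 2.12 × [(1+0.04) + 4×(0.176−0.04)] / (0.146−0.04)
   = 2.12 × 1.5840 / 0.106 = 31.6800

$31.68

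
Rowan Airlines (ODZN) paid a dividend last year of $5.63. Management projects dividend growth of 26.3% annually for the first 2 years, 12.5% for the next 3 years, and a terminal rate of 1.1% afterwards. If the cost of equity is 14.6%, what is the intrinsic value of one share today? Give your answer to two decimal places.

Three-stage DDM. Project D₁…D_5; terminal Gordon value at t=5 with g = 0.011; discount at r = 0.146.
D_1 = 7.1107
D_2 = 8.9808
D_3 = 10.1034
D_4 = 11.3663
D_5 = 12.7871
TV_5 = 12.9278/(0.146−0.011) = 95.7613
P₀ = Σ Dₜ/(1+r)ᵗ + TV_5/(1+r)^5 = 81.2621

$81.26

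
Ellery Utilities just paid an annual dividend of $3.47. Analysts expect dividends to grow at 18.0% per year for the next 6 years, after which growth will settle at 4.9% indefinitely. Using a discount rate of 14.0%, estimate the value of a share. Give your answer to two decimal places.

Two-stage DDM. Project D₁…D_6 at 0.18, terminal growth 0.049, discount at r = 0.14.
D_1 = 4.0946
D_2 = 4.8316
D_3 = 5.7013
D_4 = 6.7276
D_5 = 7.9385
D_6 = 9.3675
Terminal value at t=6: TV = D_7/(r−g) = 9.8265/(0.14−0.049) = 107.9831
P₀ = 4.0946/(1+0.14)^1 + 4.8316/(1+0.14)^2 + 5.7013/(1+0.14)^3 + 6.7276/(1+0.14)^4 + 7.9385/(1+0.14)^5 + 9.3675/(1+0.14)^6 + 107.9831/(1+0.14)^6 = 72.7274

$72.73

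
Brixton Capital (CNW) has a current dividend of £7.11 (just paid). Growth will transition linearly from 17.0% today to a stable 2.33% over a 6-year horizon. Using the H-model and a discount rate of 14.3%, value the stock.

H-model: P₀ = D₀[(1+g_L) + H(g_S−g_L)]/(r−g_L), with H = 6/2 = 3.
P₀ = 7.11 × [(1+0.0233) + 3×(0.17−0.0233)] / (0.143−0.0233)
   = 7.11 × 1.4634 / 0.1197 = 86.9238

£86.92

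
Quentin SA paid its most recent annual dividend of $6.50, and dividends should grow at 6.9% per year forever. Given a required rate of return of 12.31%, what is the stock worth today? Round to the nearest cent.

Gordon growth model: P₀ = D₁/(r − g). D₁ = 6.50 × (1 + 0.069) = 6.9485.
P₀ = 6.9485 / (0.1231 − 0.069) = 6.9485 / 0.0541 = 128.4381

$128.44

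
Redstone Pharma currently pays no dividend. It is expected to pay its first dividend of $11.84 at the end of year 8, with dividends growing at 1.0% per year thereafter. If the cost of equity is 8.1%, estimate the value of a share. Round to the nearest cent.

$96.67

Deferred-dividend DDM. At t=7 the remaining stream is a growing perpetuity with first payment D_8 = 11.84.
V_7 = D_8/(r−g) = 11.84/(0.081−0.01) = 166.7606
P₀ = V_7/(1+r)^7 = 166.7606/(1+0.081)^7 = 96.6748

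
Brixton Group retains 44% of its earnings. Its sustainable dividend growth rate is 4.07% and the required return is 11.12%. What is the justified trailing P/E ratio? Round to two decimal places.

8.27

Payout ratio b = 1 − 0.44 = 0.56.
Justified trailing P/E = b(1+g)/(r−g) = 0.56×(1+0.0407)/(0.1112−0.0407) = 8.2666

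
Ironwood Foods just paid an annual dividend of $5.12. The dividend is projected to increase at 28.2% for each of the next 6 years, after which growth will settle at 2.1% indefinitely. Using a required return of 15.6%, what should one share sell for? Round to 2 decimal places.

Two-stage DDM. Project D₁…D_6 at 0.282, terminal growth 0.021, discount at r = 0.156.
D_1 = 6.5638
D_2 = 8.4148
D_3 = 10.7878
D_4 = 13.8300
D_5 = 17.7301
D_6 = 22.7299
Terminal value at t=6: TV = D_7/(r−g) = 23.2073/(0.156−0.021) = 171.9056
P₀ = 6.5638/(1+0.156)^1 + 8.4148/(1+0.156)^2 + 10.7878/(1+0.156)^3 + 13.8300/(1+0.156)^4 + 17.7301/(1+0.156)^5 + 22.7299/(1+0.156)^6 + 171.9056/(1+0.156)^6 = 116.8510

$116.85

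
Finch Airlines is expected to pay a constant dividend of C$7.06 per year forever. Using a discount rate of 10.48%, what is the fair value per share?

C$67.37

Zero-growth DDM (perpetuity): P₀ = D/r = 7.06 / 0.1048 = 67.3664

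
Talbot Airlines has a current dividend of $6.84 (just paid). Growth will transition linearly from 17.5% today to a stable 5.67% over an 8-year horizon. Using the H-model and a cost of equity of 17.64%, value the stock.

$87.42

H-model: P₀ = D₀[(1+g_L) + H(g_S−g_L)]/(r−g_L), with H = 8/2 = 4.
P₀ = 6.84 × [(1+0.0567) + 4×(0.175−0.0567)] / (0.1764−0.0567)
   = 6.84 × 1.5299 / 0.1197 = 87.4229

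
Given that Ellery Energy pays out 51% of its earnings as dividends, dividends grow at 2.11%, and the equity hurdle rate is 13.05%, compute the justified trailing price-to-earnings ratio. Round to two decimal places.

4.76

Justified trailing P/E = b(1+g)/(r−g) = 0.51×(1+0.0211)/(0.1305−0.0211) = 4.7602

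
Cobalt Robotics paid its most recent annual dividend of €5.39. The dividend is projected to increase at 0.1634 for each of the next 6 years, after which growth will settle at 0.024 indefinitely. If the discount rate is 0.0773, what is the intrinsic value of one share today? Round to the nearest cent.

€206.95

Two-stage DDM. Project D₁…D_6 at 0.1634, terminal growth 0.024, discount at r = 0.0773.
D_1 = 6.2707
D_2 = 7.2954
D_3 = 8.4874
D_4 = 9.8743
D_5 = 11.4877
D_6 = 13.3648
Terminal value at t=6: TV = D_7/(r−g) = 13.6856/(0.0773−0.024) = 256.7650
P₀ = 6.2707/(1+0.0773)^1 + 7.2954/(1+0.0773)^2 + 8.4874/(1+0.0773)^3 + 9.8743/(1+0.0773)^4 + 11.4877/(1+0.0773)^5 + 13.3648/(1+0.0773)^6 + 256.7650/(1+0.0773)^6 = 206.9464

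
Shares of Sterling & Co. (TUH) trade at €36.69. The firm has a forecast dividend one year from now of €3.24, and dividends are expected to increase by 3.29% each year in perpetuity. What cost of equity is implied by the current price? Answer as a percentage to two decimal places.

12.12%

Rearranging the constant-growth DDM: r = D₁/P₀ + g.
r = 3.2400 / 36.69 + 0.0329 = 0.08831 + 0.0329 = 0.12121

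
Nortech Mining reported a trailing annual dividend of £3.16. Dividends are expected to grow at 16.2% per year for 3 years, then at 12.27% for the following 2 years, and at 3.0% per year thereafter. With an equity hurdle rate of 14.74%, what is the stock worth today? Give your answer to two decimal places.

£43.65

Three-stage DDM. Project D₁…D_5; terminal Gordon value at t=5 with g = 0.03; discount at r = 0.1474.
D_1 = 3.6719
D_2 = 4.2668
D_3 = 4.9580
D_4 = 5.5663
D_5 = 6.2493
TV_5 = 6.4368/(0.1474−0.03) = 54.8280
P₀ = Σ Dₜ/(1+r)ᵗ + TV_5/(1+r)^5 = 43.6466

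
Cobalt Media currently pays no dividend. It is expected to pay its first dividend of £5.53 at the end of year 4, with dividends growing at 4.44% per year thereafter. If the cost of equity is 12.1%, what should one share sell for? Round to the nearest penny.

£51.25

Deferred-dividend DDM. At t=3 the remaining stream is a growing perpetuity with first payment D_4 = 5.53.
V_3 = D_4/(r−g) = 5.53/(0.121−0.0444) = 72.1932
P₀ = V_3/(1+r)^3 = 72.1932/(1+0.121)^3 = 51.2483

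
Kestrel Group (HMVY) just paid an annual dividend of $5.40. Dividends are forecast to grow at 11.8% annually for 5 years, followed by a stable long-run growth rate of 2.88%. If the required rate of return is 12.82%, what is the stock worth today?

Two-stage DDM. Project D₁…D_5 at 0.118, terminal growth 0.0288, discount at r = 0.1282.
D_1 = 6.0372
D_2 = 6.7496
D_3 = 7.5460
D_4 = 8.4365
D_5 = 9.4320
Terminal value at t=5: TV = D_6/(r−g) = 9.7036/(0.1282−0.0288) = 97.6219
P₀ = 6.0372/(1+0.1282)^1 + 6.7496/(1+0.1282)^2 + 7.5460/(1+0.1282)^3 + 8.4365/(1+0.1282)^4 + 9.4320/(1+0.1282)^5 + 97.6219/(1+0.1282)^5 = 79.6857

$79.69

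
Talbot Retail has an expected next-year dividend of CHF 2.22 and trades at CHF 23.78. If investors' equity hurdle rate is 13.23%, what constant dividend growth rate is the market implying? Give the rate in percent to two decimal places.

3.89%

From P₀ = D₁/(r − g), the implied growth is g = r − D₁/P₀.
g = 0.1323 − 2.22/23.78 = 0.1323 − 0.09336 = 0.03894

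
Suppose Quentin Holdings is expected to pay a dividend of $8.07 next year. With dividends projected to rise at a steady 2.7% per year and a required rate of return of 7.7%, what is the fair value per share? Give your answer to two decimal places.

$161.40

Gordon growth model: P₀ = D₁/(r − g), with D₁ = 8.07 given directly.
P₀ = 8.0700 / (0.077 − 0.027) = 8.0700 / 0.05 = 161.4000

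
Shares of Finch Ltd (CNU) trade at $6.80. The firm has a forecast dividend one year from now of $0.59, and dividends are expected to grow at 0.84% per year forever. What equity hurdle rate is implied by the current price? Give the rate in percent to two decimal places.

Rearranging the constant-growth DDM: r = D₁/P₀ + g.
r = 0.5900 / 6.80 + 0.0084 = 0.08676 + 0.0084 = 0.09516

9.52%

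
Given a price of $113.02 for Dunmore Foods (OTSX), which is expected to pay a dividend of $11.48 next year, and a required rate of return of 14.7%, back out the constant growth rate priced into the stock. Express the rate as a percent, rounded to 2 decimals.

From P₀ = D₁/(r − g), the implied growth is g = r − D₁/P₀.
g = 0.147 − 11.48/113.02 = 0.147 − 0.10157 = 0.04543

4.54%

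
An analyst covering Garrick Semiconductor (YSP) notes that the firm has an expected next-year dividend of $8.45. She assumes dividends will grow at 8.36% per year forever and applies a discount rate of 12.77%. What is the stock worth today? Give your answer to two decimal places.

$191.61

Gordon growth model: P₀ = D₁/(r − g), with D₁ = 8.45 given directly.
P₀ = 8.4500 / (0.1277 − 0.0836) = 8.4500 / 0.0441 = 191.6100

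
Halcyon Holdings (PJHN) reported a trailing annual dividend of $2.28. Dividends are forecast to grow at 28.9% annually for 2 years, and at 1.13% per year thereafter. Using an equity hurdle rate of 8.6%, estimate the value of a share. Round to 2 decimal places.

$49.40

Two-stage DDM. Project D₁…D_2 at 0.289, terminal growth 0.0113, discount at r = 0.086.
D_1 = 2.9389
D_2 = 3.7883
Terminal value at t=2: TV = D_3/(r−g) = 3.8311/(0.086−0.0113) = 51.2861
P₀ = 2.9389/(1+0.086)^1 + 3.7883/(1+0.086)^2 + 51.2861/(1+0.086)^2 = 49.4033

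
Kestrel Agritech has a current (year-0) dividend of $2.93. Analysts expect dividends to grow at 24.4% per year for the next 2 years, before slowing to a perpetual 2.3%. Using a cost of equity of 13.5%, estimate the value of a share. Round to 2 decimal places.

Two-stage DDM. Project D₁…D_2 at 0.244, terminal growth 0.023, discount at r = 0.135.
D_1 = 3.6449
D_2 = 4.5343
Terminal value at t=2: TV = D_3/(r−g) = 4.6386/(0.135−0.023) = 41.4158
P₀ = 3.6449/(1+0.135)^1 + 4.5343/(1+0.135)^2 + 41.4158/(1+0.135)^2 = 38.8807

$38.88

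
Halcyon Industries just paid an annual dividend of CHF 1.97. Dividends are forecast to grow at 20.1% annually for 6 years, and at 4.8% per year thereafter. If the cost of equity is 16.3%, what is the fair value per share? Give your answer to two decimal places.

Two-stage DDM. Project D₁…D_6 at 0.201, terminal growth 0.048, discount at r = 0.163.
D_1 = 2.3660
D_2 = 2.8415
D_3 = 3.4127
D_4 = 4.0986
D_5 = 4.9224
D_6 = 5.9119
Terminal value at t=6: TV = D_7/(r−g) = 6.1956/(0.163−0.048) = 53.8751
P₀ = 2.3660/(1+0.163)^1 + 2.8415/(1+0.163)^2 + 3.4127/(1+0.163)^3 + 4.0986/(1+0.163)^4 + 4.9224/(1+0.163)^5 + 5.9119/(1+0.163)^6 + 53.8751/(1+0.163)^6 = 35.0203

CHF 35.02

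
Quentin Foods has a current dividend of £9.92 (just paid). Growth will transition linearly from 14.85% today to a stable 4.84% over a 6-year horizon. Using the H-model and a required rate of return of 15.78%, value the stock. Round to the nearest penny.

£122.30

H-model: P₀ = D₀[(1+g_L) + H(g_S−g_L)]/(r−g_L), with H = 6/2 = 3.
P₀ = 9.92 × [(1+0.0484) + 3×(0.1485−0.0484)] / (0.1578−0.0484)
   = 9.92 × 1.3487 / 0.1094 = 122.2953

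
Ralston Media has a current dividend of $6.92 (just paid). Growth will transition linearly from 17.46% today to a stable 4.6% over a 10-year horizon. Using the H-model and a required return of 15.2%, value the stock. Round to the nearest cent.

H-model: P₀ = D₀[(1+g_L) + H(g_S−g_L)]/(r−g_L), with H = 10/2 = 5.
P₀ = 6.92 × [(1+0.046) + 5×(0.1746−0.046)] / (0.152−0.046)
   = 6.92 × 1.6890 / 0.106 = 110.2630

$110.26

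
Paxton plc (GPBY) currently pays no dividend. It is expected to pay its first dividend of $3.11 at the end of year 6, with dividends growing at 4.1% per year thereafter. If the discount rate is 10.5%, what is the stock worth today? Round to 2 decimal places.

Deferred-dividend DDM. At t=5 the remaining stream is a growing perpetuity with first payment D_6 = 3.11.
V_5 = D_6/(r−g) = 3.11/(0.105−0.041) = 48.5938
P₀ = V_5/(1+r)^5 = 48.5938/(1+0.105)^5 = 29.4964

$29.50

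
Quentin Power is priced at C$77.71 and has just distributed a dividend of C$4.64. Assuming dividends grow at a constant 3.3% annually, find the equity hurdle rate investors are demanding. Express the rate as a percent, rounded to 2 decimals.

9.47%

Rearranging the constant-growth DDM: r = D₁/P₀ + g.
D₁ = 4.64 × (1 + 0.033) = 4.7931.
r = 4.7931 / 77.71 + 0.033 = 0.06168 + 0.033 = 0.09468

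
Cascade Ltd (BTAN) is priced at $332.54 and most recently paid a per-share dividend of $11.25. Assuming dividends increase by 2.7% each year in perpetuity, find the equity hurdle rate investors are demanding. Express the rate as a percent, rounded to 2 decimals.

6.17%

Rearranging the constant-growth DDM: r = D₁/P₀ + g.
D₁ = 11.25 × (1 + 0.027) = 11.5537.
r = 11.5537 / 332.54 + 0.027 = 0.03474 + 0.027 = 0.06174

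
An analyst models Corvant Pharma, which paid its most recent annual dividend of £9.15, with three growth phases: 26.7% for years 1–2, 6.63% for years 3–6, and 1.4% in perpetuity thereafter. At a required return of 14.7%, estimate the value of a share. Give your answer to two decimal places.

£122.19

Three-stage DDM. Project D₁…D_6; terminal Gordon value at t=6 with g = 0.014; discount at r = 0.147.
D_1 = 11.5930
D_2 = 14.6884
D_3 = 15.6622
D_4 = 16.7006
D_5 = 17.8079
D_6 = 18.9886
TV_6 = 19.2544/(0.147−0.014) = 144.7699
P₀ = Σ Dₜ/(1+r)ᵗ + TV_6/(1+r)^6 = 122.1858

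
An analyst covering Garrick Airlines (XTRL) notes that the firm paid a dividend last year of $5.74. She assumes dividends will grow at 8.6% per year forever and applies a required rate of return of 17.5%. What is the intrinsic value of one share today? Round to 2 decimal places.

Gordon growth model: P₀ = D₁/(r − g). D₁ = 5.74 × (1 + 0.086) = 6.2336.
P₀ = 6.2336 / (0.175 − 0.086) = 6.2336 / 0.089 = 70.0409

$70.04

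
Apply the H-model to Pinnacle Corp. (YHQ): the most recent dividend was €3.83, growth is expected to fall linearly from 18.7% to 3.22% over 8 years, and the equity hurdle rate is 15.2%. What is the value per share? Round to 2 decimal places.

€52.80

H-model: P₀ = D₀[(1+g_L) + H(g_S−g_L)]/(r−g_L), with H = 8/2 = 4.
P₀ = 3.83 × [(1+0.0322) + 4×(0.187−0.0322)] / (0.152−0.0322)
   = 3.83 × 1.6514 / 0.1198 = 52.7952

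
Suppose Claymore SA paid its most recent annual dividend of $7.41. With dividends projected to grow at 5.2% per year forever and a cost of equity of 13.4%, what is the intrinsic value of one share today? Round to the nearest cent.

Gordon growth model: P₀ = D₁/(r − g). D₁ = 7.41 × (1 + 0.052) = 7.7953.
P₀ = 7.7953 / (0.134 − 0.052) = 7.7953 / 0.082 = 95.0649

$95.06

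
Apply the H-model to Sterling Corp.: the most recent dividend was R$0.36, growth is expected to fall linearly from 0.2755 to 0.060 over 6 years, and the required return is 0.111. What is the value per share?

R$12.05

H-model: P₀ = D₀[(1+g_L) + H(g_S−g_L)]/(r−g_L), with H = 6/2 = 3.
P₀ = 0.36 × [(1+0.06) + 3×(0.2755−0.06)] / (0.111−0.06)
   = 0.36 × 1.7065 / 0.051 = 12.0459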